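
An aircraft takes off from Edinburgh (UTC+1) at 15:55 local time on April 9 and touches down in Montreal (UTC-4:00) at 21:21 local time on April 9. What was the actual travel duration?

Departure in UTC: 15:55 − 1:00 = 14:55 on Apr 9.
Arrival in UTC: 21:21 + 4:00 = 01:21 on Apr 10.
Elapsed = 01:21 − 14:55 (+1 day) = 10 hours 26 minutes.

10 hours 26 minutes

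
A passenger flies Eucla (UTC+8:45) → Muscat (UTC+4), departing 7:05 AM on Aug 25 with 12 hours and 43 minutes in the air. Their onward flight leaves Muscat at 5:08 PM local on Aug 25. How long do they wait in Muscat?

Convert departure to UTC: 7:05 AM − 8:45 = 10:20 PM UTC on Aug 24.
Add 12 hours and 43 minutes flight time → 11:03 AM UTC (Aug 25).
Muscat is UTC+4:00, so local arrival = 11:03 AM + 4:00 = 3:03 PM on Aug 25.
Layover = 5:08 PM − 3:03 PM = 2 hours 5 minutes.

2 hours 5 minutes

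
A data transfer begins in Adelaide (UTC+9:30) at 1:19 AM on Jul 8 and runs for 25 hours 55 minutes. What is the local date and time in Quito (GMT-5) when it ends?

Convert start to UTC: 1:19 AM − 9:30 = 3:49 PM UTC on Jul 7.
Add 25 hours and 55 minutes duration → 5:44 PM UTC (Jul 8).
Quito is UTC−5:00, so local end time = 5:44 PM − 5:00 = 12:44 PM on Jul 8.

12:44 PM on Jul 8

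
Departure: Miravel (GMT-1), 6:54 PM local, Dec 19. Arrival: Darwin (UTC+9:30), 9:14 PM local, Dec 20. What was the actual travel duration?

Departure in UTC: 6:54 PM + 1:00 = 7:54 PM on Dec 19.
Arrival in UTC: 9:14 PM − 9:30 = 11:44 AM on Dec 20.
Elapsed = 11:44 AM − 7:54 PM (+1 day) = 15 hours 50 minutes.

15 hours 50 minutes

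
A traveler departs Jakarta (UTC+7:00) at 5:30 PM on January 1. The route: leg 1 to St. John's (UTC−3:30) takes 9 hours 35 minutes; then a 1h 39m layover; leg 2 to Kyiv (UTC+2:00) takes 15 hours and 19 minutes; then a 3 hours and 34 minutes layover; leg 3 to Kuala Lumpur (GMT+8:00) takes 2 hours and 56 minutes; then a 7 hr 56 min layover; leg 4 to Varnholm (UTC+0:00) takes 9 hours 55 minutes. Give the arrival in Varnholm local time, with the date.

1:24 PM on January 3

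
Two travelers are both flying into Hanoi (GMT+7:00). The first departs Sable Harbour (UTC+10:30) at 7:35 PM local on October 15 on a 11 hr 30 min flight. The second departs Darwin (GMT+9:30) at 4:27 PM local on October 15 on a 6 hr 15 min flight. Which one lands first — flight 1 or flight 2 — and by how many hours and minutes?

the second, by 7 hours 23 minutes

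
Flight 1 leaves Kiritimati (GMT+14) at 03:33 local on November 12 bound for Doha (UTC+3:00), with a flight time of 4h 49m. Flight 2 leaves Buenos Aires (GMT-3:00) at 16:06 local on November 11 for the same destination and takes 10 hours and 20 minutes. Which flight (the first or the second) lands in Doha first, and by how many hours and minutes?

Flight 1 in UTC: 03:33 − 14:00 = 13:33 on Nov 11.
+4 hours 49 minutes → arrive 18:22 UTC on Nov 11.
Flight 2 in UTC: 16:06 + 3:00 = 19:06 on Nov 11.
+10 hours 20 minutes → arrive 05:26 UTC on Nov 12.
Flight 1 lands earlier by 11 hours 4 minutes.

the first, by 11 hours 4 minutes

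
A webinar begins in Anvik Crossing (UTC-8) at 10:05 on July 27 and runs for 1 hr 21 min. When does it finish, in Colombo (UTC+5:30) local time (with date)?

00:56 on Jul 28

Convert start to UTC: 10:05 + 8:00 = 18:05 UTC on Jul 27.
Add 1 hour 21 minutes duration → 19:26 UTC.
Colombo is UTC+5:30, so local end time = 19:26 + 5:30 = 00:56 on Jul 28.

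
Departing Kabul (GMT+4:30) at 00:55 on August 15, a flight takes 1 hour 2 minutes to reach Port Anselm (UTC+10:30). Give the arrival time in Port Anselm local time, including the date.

07:57 on Aug 15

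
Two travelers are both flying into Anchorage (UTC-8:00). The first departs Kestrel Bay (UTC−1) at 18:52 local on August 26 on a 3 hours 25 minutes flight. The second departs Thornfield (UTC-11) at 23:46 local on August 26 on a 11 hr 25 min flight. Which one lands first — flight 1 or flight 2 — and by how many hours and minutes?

Flight 1 in UTC: 18:52 + 1:00 = 19:52 on Aug 26.
+3 hours and 25 minutes → arrive 23:17 UTC on Aug 26.
Flight 2 in UTC: 23:46 + 11:00 = 10:46 on Aug 27.
+11 hours 25 minutes → arrive 22:11 UTC on Aug 27.
Flight 1 lands earlier by 22 hours 54 minutes.

the first, by 22 hours 54 minutes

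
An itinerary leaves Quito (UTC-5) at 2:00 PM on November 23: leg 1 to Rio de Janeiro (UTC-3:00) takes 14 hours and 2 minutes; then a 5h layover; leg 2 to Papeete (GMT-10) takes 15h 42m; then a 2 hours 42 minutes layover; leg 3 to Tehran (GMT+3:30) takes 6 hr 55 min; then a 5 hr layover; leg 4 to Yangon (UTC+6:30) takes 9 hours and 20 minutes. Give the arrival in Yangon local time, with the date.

12:11 PM on November 26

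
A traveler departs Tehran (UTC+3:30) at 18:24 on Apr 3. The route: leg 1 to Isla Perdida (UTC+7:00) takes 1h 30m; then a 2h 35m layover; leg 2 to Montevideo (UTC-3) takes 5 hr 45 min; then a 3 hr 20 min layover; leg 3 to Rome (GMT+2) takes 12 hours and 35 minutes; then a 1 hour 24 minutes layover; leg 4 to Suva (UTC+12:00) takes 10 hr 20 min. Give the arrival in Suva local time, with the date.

16:23 on Apr 5

Convert departure to UTC: 18:24 − 3:30 = 14:54 UTC on Apr 3.
Add 1 hour and 30 minutes leg 1 → 16:24 UTC.
Add 2 hours 35 minutes layover in Isla Perdida → 18:59 UTC.
Add 5 hours 45 minutes leg 2 → 00:44 UTC (Apr 4).
Add 3 hours 20 minutes layover in Montevideo → 04:04 UTC.
Add 12 hours and 35 minutes leg 3 → 16:39 UTC.
Add 1 hour and 24 minutes layover in Rome → 18:03 UTC.
Add 10 hours and 20 minutes leg 4 → 04:23 UTC (Apr 5).
Suva is UTC+12:00, so local arrival = 04:23 + 12:00 = 16:23 on Apr 5.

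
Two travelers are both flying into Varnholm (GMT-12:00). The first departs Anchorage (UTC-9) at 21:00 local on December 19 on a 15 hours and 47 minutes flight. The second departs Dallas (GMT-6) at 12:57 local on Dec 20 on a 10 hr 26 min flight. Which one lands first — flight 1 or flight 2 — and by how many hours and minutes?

the first, by 7 hours 36 minutes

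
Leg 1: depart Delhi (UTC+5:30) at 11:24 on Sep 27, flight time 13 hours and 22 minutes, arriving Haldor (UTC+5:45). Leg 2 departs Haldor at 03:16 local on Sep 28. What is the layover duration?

Convert departure to UTC: 11:24 − 5:30 = 05:54 UTC on Sep 27.
Add 13 hours and 22 minutes flight time → 19:16 UTC.
Haldor is UTC+5:45, so local arrival = 19:16 + 5:45 = 01:01 on Sep 28.
Layover = 03:16 − 01:01 = 2 hours 15 minutes.

2 hours 15 minutes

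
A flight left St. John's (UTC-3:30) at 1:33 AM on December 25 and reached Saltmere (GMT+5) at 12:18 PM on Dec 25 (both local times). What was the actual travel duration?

2 hours 15 minutes

Departure in UTC: 1:33 AM + 3:30 = 5:03 AM on Dec 25.
Arrival in UTC: 12:18 PM − 5:00 = 7:18 AM on Dec 25.
Elapsed = 7:18 AM − 5:03 AM = 2 hours 15 minutes.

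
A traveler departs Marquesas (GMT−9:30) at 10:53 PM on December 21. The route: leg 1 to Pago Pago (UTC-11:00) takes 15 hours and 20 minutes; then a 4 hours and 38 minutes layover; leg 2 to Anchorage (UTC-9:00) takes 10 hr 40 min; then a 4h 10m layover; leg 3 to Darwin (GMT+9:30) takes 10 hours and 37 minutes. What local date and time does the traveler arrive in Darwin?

Convert departure to UTC: 10:53 PM + 9:30 = 8:23 AM UTC on Dec 22.
Add 15 hours 20 minutes leg 1 → 11:43 PM UTC.
Add 4 hours 38 minutes layover in Pago Pago → 4:21 AM UTC (Dec 23).
Add 10 hours and 40 minutes leg 2 → 3:01 PM UTC.
Add 4 hours and 10 minutes layover in Anchorage → 7:11 PM UTC.
Add 10 hours and 37 minutes leg 3 → 5:48 AM UTC (Dec 24).
Darwin is UTC+9:30, so local arrival = 5:48 AM + 9:30 = 3:18 PM on Dec 24.

3:18 PM on December 24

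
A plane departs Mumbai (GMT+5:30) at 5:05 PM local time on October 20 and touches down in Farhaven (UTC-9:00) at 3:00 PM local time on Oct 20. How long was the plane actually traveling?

12 hours 25 minutes

Farhaven is 14:30 behind Mumbai.
Clock-face elapsed time (ignoring zones) is −2 hours 5 minutes.
Actual elapsed = −2 hours 5 minutes + 14:30 = 12 hours 25 minutes.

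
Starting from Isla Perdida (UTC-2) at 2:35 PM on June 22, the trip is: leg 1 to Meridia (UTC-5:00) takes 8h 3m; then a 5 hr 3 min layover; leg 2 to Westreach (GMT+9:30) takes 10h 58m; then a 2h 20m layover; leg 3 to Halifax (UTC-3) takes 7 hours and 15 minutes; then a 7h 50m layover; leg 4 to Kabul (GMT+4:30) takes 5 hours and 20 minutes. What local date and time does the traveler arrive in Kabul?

7:54 PM on Jun 24

Convert departure to UTC: 2:35 PM + 2:00 = 4:35 PM UTC on Jun 22.
Add 8 hours and 3 minutes leg 1 → 12:38 AM UTC (Jun 23).
Add 5 hours and 3 minutes layover in Meridia → 5:41 AM UTC.
Add 10 hours 58 minutes leg 2 → 4:39 PM UTC.
Add 2 hours 20 minutes layover in Westreach → 6:59 PM UTC.
Add 7 hours and 15 minutes leg 3 → 2:14 AM UTC (Jun 24).
Add 7 hours and 50 minutes layover in Halifax → 10:04 AM UTC.
Add 5 hours and 20 minutes leg 4 → 3:24 PM UTC.
Kabul is UTC+4:30, so local arrival = 3:24 PM + 4:30 = 7:54 PM on Jun 24.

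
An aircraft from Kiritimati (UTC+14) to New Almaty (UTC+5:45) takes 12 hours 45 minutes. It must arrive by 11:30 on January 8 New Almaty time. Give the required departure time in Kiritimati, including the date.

07:00 on January 8

Target arrival in UTC: 11:30 − 5:45 = 05:45 on Jan 8.
Subtract 12 hours 45 minutes → departure 17:00 UTC on Jan 7.
Kiritimati is UTC+14:00: 17:00 + 14:00 = 07:00 on Jan 8.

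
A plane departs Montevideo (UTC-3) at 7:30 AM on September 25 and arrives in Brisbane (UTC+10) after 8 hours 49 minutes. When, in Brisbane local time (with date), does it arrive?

5:19 AM on Sep 26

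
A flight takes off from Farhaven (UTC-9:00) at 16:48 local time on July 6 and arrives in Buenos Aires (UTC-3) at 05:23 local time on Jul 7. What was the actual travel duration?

6 hours 35 minutes

Buenos Aires is 6:00 ahead of Farhaven.
Clock-face elapsed time (ignoring zones) is 12 hours 35 minutes.
Actual elapsed = 12 hours 35 minutes − 6:00 = 6 hours 35 minutes.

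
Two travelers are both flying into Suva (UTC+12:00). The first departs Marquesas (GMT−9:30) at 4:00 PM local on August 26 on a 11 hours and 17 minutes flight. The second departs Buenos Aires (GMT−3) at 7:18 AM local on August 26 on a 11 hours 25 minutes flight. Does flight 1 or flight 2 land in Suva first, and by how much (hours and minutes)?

Flight 1 in UTC: 4:00 PM + 9:30 = 1:30 AM on Aug 27.
+11 hours 17 minutes → arrive 12:47 PM UTC on Aug 27.
Flight 2 in UTC: 7:18 AM + 3:00 = 10:18 AM on Aug 26.
+11 hours 25 minutes → arrive 9:43 PM UTC on Aug 26.
Flight 2 lands earlier by 15 hours 4 minutes.

the second, by 15 hours 4 minutes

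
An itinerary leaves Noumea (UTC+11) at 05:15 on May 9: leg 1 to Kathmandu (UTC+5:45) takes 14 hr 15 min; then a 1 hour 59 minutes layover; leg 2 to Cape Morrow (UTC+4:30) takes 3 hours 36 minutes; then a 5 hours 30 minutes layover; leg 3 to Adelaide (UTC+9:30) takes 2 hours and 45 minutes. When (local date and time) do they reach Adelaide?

Convert departure to UTC: 05:15 − 11:00 = 18:15 UTC on May 8.
Add 14 hours 15 minutes leg 1 → 08:30 UTC (May 9).
Add 1 hour and 59 minutes layover in Kathmandu → 10:29 UTC.
Add 3 hours and 36 minutes leg 2 → 14:05 UTC.
Add 5 hours 30 minutes layover in Cape Morrow → 19:35 UTC.
Add 2 hours 45 minutes leg 3 → 22:20 UTC.
Adelaide is UTC+9:30, so local arrival = 22:20 + 9:30 = 07:50 on May 10.

07:50 on May 10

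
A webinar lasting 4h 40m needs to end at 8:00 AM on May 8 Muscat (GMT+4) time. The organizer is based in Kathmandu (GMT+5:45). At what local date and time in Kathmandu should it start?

5:05 AM on May 8

Target end time in UTC: 8:00 AM − 4:00 = 4:00 AM on May 8.
Subtract 4 hours and 40 minutes → start 11:20 PM UTC on May 7.
Kathmandu is UTC+5:45: 11:20 PM + 5:45 = 5:05 AM on May 8.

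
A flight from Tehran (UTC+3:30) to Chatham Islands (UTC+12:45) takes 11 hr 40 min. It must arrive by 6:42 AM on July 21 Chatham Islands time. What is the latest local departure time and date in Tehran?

Target arrival in UTC: 6:42 AM − 12:45 = 5:57 PM on Jul 20.
Subtract 11 hours and 40 minutes → departure 6:17 AM UTC on Jul 20.
Tehran is UTC+3:30: 6:17 AM + 3:30 = 9:47 AM on Jul 20.

9:47 AM on July 20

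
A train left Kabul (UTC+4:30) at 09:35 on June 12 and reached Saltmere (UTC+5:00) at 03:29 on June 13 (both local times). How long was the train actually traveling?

17 hours 24 minutes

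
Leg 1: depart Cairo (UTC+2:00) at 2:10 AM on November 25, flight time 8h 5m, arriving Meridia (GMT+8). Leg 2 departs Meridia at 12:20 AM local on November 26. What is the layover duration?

8 hours 5 minutes

Convert departure to UTC: 2:10 AM − 2:00 = 12:10 AM UTC on Nov 25.
Add 8 hours 5 minutes flight time → 8:15 AM UTC.
Meridia is UTC+8:00, so local arrival = 8:15 AM + 8:00 = 4:15 PM on Nov 25.
Layover = 12:20 AM − 4:15 PM (+1 day) = 8 hours 5 minutes.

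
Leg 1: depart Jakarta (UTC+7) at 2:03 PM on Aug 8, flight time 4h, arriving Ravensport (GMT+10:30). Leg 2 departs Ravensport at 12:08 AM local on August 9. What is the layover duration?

2 hours 35 minutes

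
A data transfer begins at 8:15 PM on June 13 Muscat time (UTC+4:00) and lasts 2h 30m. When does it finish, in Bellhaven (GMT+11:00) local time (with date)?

5:45 AM on June 14

Convert start to UTC: 8:15 PM − 4:00 = 4:15 PM UTC on Jun 13.
Add 2 hours and 30 minutes duration → 6:45 PM UTC.
Bellhaven is UTC+11:00, so local end time = 6:45 PM + 11:00 = 5:45 AM on Jun 14.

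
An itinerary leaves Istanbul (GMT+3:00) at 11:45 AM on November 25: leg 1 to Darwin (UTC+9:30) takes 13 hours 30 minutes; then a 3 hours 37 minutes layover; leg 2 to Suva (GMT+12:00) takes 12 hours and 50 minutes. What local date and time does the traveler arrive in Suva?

2:42 AM on November 27

Convert departure to UTC: 11:45 AM − 3:00 = 8:45 AM UTC on Nov 25.
Add 13 hours 30 minutes leg 1 → 10:15 PM UTC.
Add 3 hours 37 minutes layover in Darwin → 1:52 AM UTC (Nov 26).
Add 12 hours and 50 minutes leg 2 → 2:42 PM UTC.
Suva is UTC+12:00, so local arrival = 2:42 PM + 12:00 = 2:42 AM on Nov 27.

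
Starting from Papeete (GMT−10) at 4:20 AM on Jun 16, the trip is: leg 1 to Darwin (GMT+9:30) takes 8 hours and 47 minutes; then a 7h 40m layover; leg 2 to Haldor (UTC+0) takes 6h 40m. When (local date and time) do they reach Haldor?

Convert departure to UTC: 4:20 AM + 10:00 = 2:20 PM UTC on Jun 16.
Add 8 hours and 47 minutes leg 1 → 11:07 PM UTC.
Add 7 hours and 40 minutes layover in Darwin → 6:47 AM UTC (Jun 17).
Add 6 hours 40 minutes leg 2 → 1:27 PM UTC.
Haldor is UTC+0, so local arrival is the same: 1:27 PM on Jun 17.

1:27 PM on June 17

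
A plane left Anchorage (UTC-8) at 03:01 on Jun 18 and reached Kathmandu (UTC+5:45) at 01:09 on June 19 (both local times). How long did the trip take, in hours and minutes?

8 hours 23 minutes

Departure in UTC: 03:01 + 8:00 = 11:01 on Jun 18.
Arrival in UTC: 01:09 − 5:45 = 19:24 on Jun 18.
Elapsed = 19:24 − 11:01 = 8 hours 23 minutes.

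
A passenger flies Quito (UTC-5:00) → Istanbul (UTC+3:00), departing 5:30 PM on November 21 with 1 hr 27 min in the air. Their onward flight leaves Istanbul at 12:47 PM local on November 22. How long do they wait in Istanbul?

9 hours 50 minutes

Convert departure to UTC: 5:30 PM + 5:00 = 10:30 PM UTC on Nov 21.
Add 1 hour 27 minutes flight time → 11:57 PM UTC.
Istanbul is UTC+3:00, so local arrival = 11:57 PM + 3:00 = 2:57 AM on Nov 22.
Layover = 12:47 PM − 2:57 AM = 9 hours 50 minutes.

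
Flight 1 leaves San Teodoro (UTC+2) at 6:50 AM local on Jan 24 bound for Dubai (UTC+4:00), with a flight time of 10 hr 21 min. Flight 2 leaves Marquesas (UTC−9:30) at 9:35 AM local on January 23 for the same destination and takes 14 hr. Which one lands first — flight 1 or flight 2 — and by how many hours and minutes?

the second, by 6 hours 6 minutes

Flight 1 in UTC: 6:50 AM − 2:00 = 4:50 AM on Jan 24.
+10 hours and 21 minutes → arrive 3:11 PM UTC on Jan 24.
Flight 2 in UTC: 9:35 AM + 9:30 = 7:05 PM on Jan 23.
+14 hours → arrive 9:05 AM UTC on Jan 24.
Flight 2 lands earlier by 6 hours 6 minutes.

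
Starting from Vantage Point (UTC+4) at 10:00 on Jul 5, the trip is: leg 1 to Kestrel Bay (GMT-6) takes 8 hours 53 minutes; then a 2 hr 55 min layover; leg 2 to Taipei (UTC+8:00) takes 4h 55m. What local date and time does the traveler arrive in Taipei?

06:43 on Jul 6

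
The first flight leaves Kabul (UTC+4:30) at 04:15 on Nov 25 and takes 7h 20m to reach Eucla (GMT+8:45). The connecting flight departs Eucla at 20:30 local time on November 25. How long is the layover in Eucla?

Convert departure to UTC: 04:15 − 4:30 = 23:45 UTC on Nov 24.
Add 7 hours and 20 minutes flight time → 07:05 UTC (Nov 25).
Eucla is UTC+8:45, so local arrival = 07:05 + 8:45 = 15:50 on Nov 25.
Layover = 20:30 − 15:50 = 4 hours 40 minutes.

4 hours 40 minutes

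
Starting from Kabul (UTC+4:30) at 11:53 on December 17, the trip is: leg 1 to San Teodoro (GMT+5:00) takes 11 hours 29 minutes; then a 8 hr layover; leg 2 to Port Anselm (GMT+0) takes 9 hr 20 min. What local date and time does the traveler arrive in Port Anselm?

Convert departure to UTC: 11:53 − 4:30 = 07:23 UTC on Dec 17.
Add 11 hours 29 minutes leg 1 → 18:52 UTC.
Add 8 hours layover in San Teodoro → 02:52 UTC (Dec 18).
Add 9 hours and 20 minutes leg 2 → 12:12 UTC.
Port Anselm is UTC+0, so local arrival is the same: 12:12 on Dec 18.

12:12 on Dec 18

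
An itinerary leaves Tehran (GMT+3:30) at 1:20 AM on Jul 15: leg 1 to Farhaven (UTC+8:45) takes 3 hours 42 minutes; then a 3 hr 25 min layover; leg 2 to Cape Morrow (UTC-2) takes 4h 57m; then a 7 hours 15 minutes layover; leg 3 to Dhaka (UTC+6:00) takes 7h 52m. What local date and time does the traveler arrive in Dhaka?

7:01 AM on Jul 16

Convert departure to UTC: 1:20 AM − 3:30 = 9:50 PM UTC on Jul 14.
Add 3 hours 42 minutes leg 1 → 1:32 AM UTC (Jul 15).
Add 3 hours and 25 minutes layover in Farhaven → 4:57 AM UTC.
Add 4 hours 57 minutes leg 2 → 9:54 AM UTC.
Add 7 hours 15 minutes layover in Cape Morrow → 5:09 PM UTC.
Add 7 hours and 52 minutes leg 3 → 1:01 AM UTC (Jul 16).
Dhaka is UTC+6:00, so local arrival = 1:01 AM + 6:00 = 7:01 AM on Jul 16.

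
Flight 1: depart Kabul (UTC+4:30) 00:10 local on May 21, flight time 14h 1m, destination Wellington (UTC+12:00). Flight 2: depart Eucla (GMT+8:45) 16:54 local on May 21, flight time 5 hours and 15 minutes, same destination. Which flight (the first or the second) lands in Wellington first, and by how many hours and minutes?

Flight 1 in UTC: 00:10 − 4:30 = 19:40 on May 20.
+14 hours 1 minute → arrive 09:41 UTC on May 21.
Flight 2 in UTC: 16:54 − 8:45 = 08:09 on May 21.
+5 hours 15 minutes → arrive 13:24 UTC on May 21.
Flight 1 lands earlier by 3 hours 43 minutes.

the first, by 3 hours 43 minutes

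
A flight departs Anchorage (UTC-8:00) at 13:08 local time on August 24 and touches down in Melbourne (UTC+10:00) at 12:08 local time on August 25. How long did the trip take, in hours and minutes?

5 hours

Departure in UTC: 13:08 + 8:00 = 21:08 on Aug 24.
Arrival in UTC: 12:08 − 10:00 = 02:08 on Aug 25.
Elapsed = 02:08 − 21:08 (+1 day) = 5 hours.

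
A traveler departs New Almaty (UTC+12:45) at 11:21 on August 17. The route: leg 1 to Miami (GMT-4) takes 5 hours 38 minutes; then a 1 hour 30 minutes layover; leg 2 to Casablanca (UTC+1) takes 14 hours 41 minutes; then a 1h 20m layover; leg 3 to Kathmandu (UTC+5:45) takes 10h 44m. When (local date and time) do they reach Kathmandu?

14:14 on August 18

Convert departure to UTC: 11:21 − 12:45 = 22:36 UTC on Aug 16.
Add 5 hours and 38 minutes leg 1 → 04:14 UTC (Aug 17).
Add 1 hour 30 minutes layover in Miami → 05:44 UTC.
Add 14 hours 41 minutes leg 2 → 20:25 UTC.
Add 1 hour 20 minutes layover in Casablanca → 21:45 UTC.
Add 10 hours 44 minutes leg 3 → 08:29 UTC (Aug 18).
Kathmandu is UTC+5:45, so local arrival = 08:29 + 5:45 = 14:14 on Aug 18.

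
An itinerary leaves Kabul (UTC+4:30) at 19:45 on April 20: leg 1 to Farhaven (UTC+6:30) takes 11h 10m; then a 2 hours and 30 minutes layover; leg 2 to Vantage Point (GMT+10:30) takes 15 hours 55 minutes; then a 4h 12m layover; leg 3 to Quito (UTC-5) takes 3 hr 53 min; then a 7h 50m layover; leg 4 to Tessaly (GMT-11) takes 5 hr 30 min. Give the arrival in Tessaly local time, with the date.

07:15 on April 22

Convert departure to UTC: 19:45 − 4:30 = 15:15 UTC on Apr 20.
Add 11 hours and 10 minutes leg 1 → 02:25 UTC (Apr 21).
Add 2 hours and 30 minutes layover in Farhaven → 04:55 UTC.
Add 15 hours and 55 minutes leg 2 → 20:50 UTC.
Add 4 hours 12 minutes layover in Vantage Point → 01:02 UTC (Apr 22).
Add 3 hours and 53 minutes leg 3 → 04:55 UTC.
Add 7 hours 50 minutes layover in Quito → 12:45 UTC.
Add 5 hours and 30 minutes leg 4 → 18:15 UTC.
Tessaly is UTC−11:00, so local arrival = 18:15 − 11:00 = 07:15 on Apr 22.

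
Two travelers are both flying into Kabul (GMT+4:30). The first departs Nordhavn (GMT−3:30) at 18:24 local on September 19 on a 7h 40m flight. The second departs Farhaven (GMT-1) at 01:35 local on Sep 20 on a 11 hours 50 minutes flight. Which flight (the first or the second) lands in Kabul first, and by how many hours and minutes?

Flight 1 in UTC: 18:24 + 3:30 = 21:54 on Sep 19.
+7 hours and 40 minutes → arrive 05:34 UTC on Sep 20.
Flight 2 in UTC: 01:35 + 1:00 = 02:35 on Sep 20.
+11 hours and 50 minutes → arrive 14:25 UTC on Sep 20.
Flight 1 lands earlier by 8 hours 51 minutes.

the first, by 8 hours 51 minutes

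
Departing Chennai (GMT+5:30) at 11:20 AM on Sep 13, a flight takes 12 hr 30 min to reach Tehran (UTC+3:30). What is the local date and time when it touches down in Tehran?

Convert departure to UTC: 11:20 AM − 5:30 = 5:50 AM UTC on Sep 13.
Add 12 hours 30 minutes travel time → 6:20 PM UTC.
Tehran is UTC+3:30, so local arrival = 6:20 PM + 3:30 = 9:50 PM on Sep 13.

9:50 PM on September 13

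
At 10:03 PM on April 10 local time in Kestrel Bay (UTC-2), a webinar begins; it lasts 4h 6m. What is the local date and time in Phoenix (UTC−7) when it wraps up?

Convert start to UTC: 10:03 PM + 2:00 = 12:03 AM UTC on Apr 11.
Add 4 hours and 6 minutes duration → 4:09 AM UTC.
Phoenix is UTC−7:00, so local end time = 4:09 AM − 7:00 = 9:09 PM on Apr 10.

9:09 PM on April 10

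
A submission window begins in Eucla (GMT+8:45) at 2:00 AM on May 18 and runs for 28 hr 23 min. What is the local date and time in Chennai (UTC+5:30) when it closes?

Chennai is 3:15 behind Eucla.
After 28 hours and 23 minutes it is 6:23 AM (May 19) in Eucla.
Shift by the zone difference: 6:23 AM − 3:15 = 3:08 AM on May 19 in Chennai.

3:08 AM on May 19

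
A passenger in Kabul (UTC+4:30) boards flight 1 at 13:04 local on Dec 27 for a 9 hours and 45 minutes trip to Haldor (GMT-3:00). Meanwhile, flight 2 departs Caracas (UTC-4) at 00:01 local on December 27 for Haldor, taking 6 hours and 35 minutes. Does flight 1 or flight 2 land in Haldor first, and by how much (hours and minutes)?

Flight 1 in UTC: 13:04 − 4:30 = 08:34 on Dec 27.
+9 hours 45 minutes → arrive 18:19 UTC on Dec 27.
Flight 2 in UTC: 00:01 + 4:00 = 04:01 on Dec 27.
+6 hours 35 minutes → arrive 10:36 UTC on Dec 27.
Flight 2 lands earlier by 7 hours 43 minutes.

the second, by 7 hours 43 minutes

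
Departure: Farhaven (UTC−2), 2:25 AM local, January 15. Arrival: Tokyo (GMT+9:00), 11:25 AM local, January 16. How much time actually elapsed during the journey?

22 hours

Departure in UTC: 2:25 AM + 2:00 = 4:25 AM on Jan 15.
Arrival in UTC: 11:25 AM − 9:00 = 2:25 AM on Jan 16.
Elapsed = 2:25 AM − 4:25 AM (+1 day) = 22 hours.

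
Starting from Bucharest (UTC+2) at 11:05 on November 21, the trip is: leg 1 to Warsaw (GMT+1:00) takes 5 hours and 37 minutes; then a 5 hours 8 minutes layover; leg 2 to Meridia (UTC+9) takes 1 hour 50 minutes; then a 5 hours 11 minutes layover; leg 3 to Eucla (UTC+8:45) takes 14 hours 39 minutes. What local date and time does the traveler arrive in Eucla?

02:15 on November 23

Convert departure to UTC: 11:05 − 2:00 = 09:05 UTC on Nov 21.
Add 5 hours 37 minutes leg 1 → 14:42 UTC.
Add 5 hours 8 minutes layover in Warsaw → 19:50 UTC.
Add 1 hour and 50 minutes leg 2 → 21:40 UTC.
Add 5 hours and 11 minutes layover in Meridia → 02:51 UTC (Nov 22).
Add 14 hours 39 minutes leg 3 → 17:30 UTC.
Eucla is UTC+8:45, so local arrival = 17:30 + 8:45 = 02:15 on Nov 23.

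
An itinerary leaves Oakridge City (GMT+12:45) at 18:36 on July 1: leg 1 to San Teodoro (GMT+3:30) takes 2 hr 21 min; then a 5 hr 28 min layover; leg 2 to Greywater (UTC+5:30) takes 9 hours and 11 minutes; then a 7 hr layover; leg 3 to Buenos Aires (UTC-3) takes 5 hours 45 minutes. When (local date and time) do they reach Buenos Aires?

08:36 on Jul 2

Convert departure to UTC: 18:36 − 12:45 = 05:51 UTC on Jul 1.
Add 2 hours and 21 minutes leg 1 → 08:12 UTC.
Add 5 hours 28 minutes layover in San Teodoro → 13:40 UTC.
Add 9 hours 11 minutes leg 2 → 22:51 UTC.
Add 7 hours layover in Greywater → 05:51 UTC (Jul 2).
Add 5 hours 45 minutes leg 3 → 11:36 UTC.
Buenos Aires is UTC−3:00, so local arrival = 11:36 − 3:00 = 08:36 on Jul 2.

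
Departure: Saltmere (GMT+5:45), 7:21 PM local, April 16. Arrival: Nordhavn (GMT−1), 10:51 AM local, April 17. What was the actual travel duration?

Departure in UTC: 7:21 PM − 5:45 = 1:36 PM on Apr 16.
Arrival in UTC: 10:51 AM + 1:00 = 11:51 AM on Apr 17.
Elapsed = 11:51 AM − 1:36 PM (+1 day) = 22 hours 15 minutes.

22 hours 15 minutes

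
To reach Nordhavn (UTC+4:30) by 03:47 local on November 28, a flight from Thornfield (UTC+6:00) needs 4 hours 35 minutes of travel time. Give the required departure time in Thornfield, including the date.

00:42 on Nov 28

Target arrival in UTC: 03:47 − 4:30 = 23:17 on Nov 27.
Subtract 4 hours and 35 minutes → departure 18:42 UTC on Nov 27.
Thornfield is UTC+6:00: 18:42 + 6:00 = 00:42 on Nov 28.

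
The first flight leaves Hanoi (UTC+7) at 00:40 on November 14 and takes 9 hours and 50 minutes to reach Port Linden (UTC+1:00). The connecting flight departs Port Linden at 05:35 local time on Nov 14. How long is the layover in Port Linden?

Convert departure to UTC: 00:40 − 7:00 = 17:40 UTC on Nov 13.
Add 9 hours and 50 minutes flight time → 03:30 UTC (Nov 14).
Port Linden is UTC+1:00, so local arrival = 03:30 + 1:00 = 04:30 on Nov 14.
Layover = 05:35 − 04:30 = 1 hour 5 minutes.

1 hour 5 minutes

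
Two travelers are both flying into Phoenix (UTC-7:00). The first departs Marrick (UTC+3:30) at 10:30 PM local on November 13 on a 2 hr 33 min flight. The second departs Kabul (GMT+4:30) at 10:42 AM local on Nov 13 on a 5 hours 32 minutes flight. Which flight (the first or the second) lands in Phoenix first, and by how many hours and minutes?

the second, by 9 hours 49 minutes

Flight 1 in UTC: 10:30 PM − 3:30 = 7:00 PM on Nov 13.
+2 hours and 33 minutes → arrive 9:33 PM UTC on Nov 13.
Flight 2 in UTC: 10:42 AM − 4:30 = 6:12 AM on Nov 13.
+5 hours and 32 minutes → arrive 11:44 AM UTC on Nov 13.
Flight 2 lands earlier by 9 hours 49 minutes.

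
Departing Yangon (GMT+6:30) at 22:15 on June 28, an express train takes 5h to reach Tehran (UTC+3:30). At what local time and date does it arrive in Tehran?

Convert departure to UTC: 22:15 − 6:30 = 15:45 UTC on Jun 28.
Add 5 hours travel time → 20:45 UTC.
Tehran is UTC+3:30, so local arrival = 20:45 + 3:30 = 00:15 on Jun 29.

00:15 on June 29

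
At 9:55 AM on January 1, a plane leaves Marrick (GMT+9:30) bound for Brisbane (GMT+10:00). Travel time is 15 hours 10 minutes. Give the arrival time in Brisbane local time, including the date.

1:35 AM on Jan 2

Convert departure to UTC: 9:55 AM − 9:30 = 12:25 AM UTC on Jan 1.
Add 15 hours and 10 minutes travel time → 3:35 PM UTC.
Brisbane is UTC+10:00, so local arrival = 3:35 PM + 10:00 = 1:35 AM on Jan 2.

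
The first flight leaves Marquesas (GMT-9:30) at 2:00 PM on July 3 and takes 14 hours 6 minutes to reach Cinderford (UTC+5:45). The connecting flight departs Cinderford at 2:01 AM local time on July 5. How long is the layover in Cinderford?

6 hours 40 minutes

Convert departure to UTC: 2:00 PM + 9:30 = 11:30 PM UTC on Jul 3.
Add 14 hours 6 minutes flight time → 1:36 PM UTC (Jul 4).
Cinderford is UTC+5:45, so local arrival = 1:36 PM + 5:45 = 7:21 PM on Jul 4.
Layover = 2:01 AM − 7:21 PM (+1 day) = 6 hours 40 minutes.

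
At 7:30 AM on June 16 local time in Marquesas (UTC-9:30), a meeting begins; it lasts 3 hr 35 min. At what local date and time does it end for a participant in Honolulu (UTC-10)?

Honolulu is 0:30 behind Marquesas.
After 3 hours and 35 minutes it is 11:05 AM in Marquesas.
Shift by the zone difference: 11:05 AM − 0:30 = 10:35 AM on Jun 16 in Honolulu.

10:35 AM on June 16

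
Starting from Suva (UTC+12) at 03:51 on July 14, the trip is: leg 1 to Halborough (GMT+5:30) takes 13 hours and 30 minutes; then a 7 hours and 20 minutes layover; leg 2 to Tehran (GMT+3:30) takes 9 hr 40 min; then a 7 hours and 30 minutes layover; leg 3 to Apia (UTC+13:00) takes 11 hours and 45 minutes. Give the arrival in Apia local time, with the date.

06:36 on July 16

Convert departure to UTC: 03:51 − 12:00 = 15:51 UTC on Jul 13.
Add 13 hours 30 minutes leg 1 → 05:21 UTC (Jul 14).
Add 7 hours 20 minutes layover in Halborough → 12:41 UTC.
Add 9 hours and 40 minutes leg 2 → 22:21 UTC.
Add 7 hours and 30 minutes layover in Tehran → 05:51 UTC (Jul 15).
Add 11 hours and 45 minutes leg 3 → 17:36 UTC.
Apia is UTC+13:00, so local arrival = 17:36 + 13:00 = 06:36 on Jul 16.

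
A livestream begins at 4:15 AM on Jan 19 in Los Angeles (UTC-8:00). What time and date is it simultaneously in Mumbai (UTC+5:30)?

Mumbai is 13:30 ahead of Los Angeles.
Shift by the zone difference: 4:15 AM + 13:30 = 5:45 PM on Jan 19 in Mumbai.

5:45 PM on January 19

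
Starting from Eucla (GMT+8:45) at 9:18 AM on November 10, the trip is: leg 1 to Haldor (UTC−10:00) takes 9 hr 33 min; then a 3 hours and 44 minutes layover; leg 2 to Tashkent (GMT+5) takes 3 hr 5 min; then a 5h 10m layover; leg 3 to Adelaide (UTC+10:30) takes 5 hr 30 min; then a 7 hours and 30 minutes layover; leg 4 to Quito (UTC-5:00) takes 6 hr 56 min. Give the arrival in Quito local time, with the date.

1:01 PM on Nov 11

Convert departure to UTC: 9:18 AM − 8:45 = 12:33 AM UTC on Nov 10.
Add 9 hours and 33 minutes leg 1 → 10:06 AM UTC.
Add 3 hours 44 minutes layover in Haldor → 1:50 PM UTC.
Add 3 hours and 5 minutes leg 2 → 4:55 PM UTC.
Add 5 hours 10 minutes layover in Tashkent → 10:05 PM UTC.
Add 5 hours 30 minutes leg 3 → 3:35 AM UTC (Nov 11).
Add 7 hours and 30 minutes layover in Adelaide → 11:05 AM UTC.
Add 6 hours 56 minutes leg 4 → 6:01 PM UTC.
Quito is UTC−5:00, so local arrival = 6:01 PM − 5:00 = 1:01 PM on Nov 11.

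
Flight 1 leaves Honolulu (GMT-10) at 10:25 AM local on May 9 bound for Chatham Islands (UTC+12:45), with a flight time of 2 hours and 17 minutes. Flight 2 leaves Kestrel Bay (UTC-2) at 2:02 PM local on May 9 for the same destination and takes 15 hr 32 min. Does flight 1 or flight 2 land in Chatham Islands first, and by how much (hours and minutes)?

Flight 1 in UTC: 10:25 AM + 10:00 = 8:25 PM on May 9.
+2 hours 17 minutes → arrive 10:42 PM UTC on May 9.
Flight 2 in UTC: 2:02 PM + 2:00 = 4:02 PM on May 9.
+15 hours and 32 minutes → arrive 7:34 AM UTC on May 10.
Flight 1 lands earlier by 8 hours 52 minutes.

the first, by 8 hours 52 minutes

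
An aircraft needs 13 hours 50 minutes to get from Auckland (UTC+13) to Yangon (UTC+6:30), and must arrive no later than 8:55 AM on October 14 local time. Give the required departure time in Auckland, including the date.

1:35 AM on October 14

Target arrival in UTC: 8:55 AM − 6:30 = 2:25 AM on Oct 14.
Subtract 13 hours and 50 minutes → departure 12:35 PM UTC on Oct 13.
Auckland is UTC+13:00: 12:35 PM + 13:00 = 1:35 AM on Oct 14.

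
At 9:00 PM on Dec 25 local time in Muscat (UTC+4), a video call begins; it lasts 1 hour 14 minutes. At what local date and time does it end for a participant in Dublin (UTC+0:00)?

Convert start to UTC: 9:00 PM − 4:00 = 5:00 PM UTC on Dec 25.
Add 1 hour 14 minutes duration → 6:14 PM UTC.
Dublin is UTC+0, so local end time is the same: 6:14 PM on Dec 25.

6:14 PM on Dec 25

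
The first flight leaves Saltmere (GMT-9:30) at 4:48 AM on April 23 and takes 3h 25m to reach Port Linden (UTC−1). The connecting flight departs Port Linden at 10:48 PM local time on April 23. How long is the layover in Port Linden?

6 hours 5 minutes

Convert departure to UTC: 4:48 AM + 9:30 = 2:18 PM UTC on Apr 23.
Add 3 hours and 25 minutes flight time → 5:43 PM UTC.
Port Linden is UTC−1:00, so local arrival = 5:43 PM − 1:00 = 4:43 PM on Apr 23.
Layover = 10:48 PM − 4:43 PM = 6 hours 5 minutes.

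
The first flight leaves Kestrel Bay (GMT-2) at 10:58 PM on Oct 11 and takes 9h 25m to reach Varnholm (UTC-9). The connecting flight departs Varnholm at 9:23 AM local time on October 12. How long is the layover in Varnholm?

8 hours

Convert departure to UTC: 10:58 PM + 2:00 = 12:58 AM UTC on Oct 12.
Add 9 hours and 25 minutes flight time → 10:23 AM UTC.
Varnholm is UTC−9:00, so local arrival = 10:23 AM − 9:00 = 1:23 AM on Oct 12.
Layover = 9:23 AM − 1:23 AM = 8 hours.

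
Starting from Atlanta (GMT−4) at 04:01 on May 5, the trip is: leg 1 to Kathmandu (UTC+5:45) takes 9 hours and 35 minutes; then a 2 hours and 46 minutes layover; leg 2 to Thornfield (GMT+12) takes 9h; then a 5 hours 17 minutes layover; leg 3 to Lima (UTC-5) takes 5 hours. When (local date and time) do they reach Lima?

10:39 on May 6

Convert departure to UTC: 04:01 + 4:00 = 08:01 UTC on May 5.
Add 9 hours 35 minutes leg 1 → 17:36 UTC.
Add 2 hours 46 minutes layover in Kathmandu → 20:22 UTC.
Add 9 hours leg 2 → 05:22 UTC (May 6).
Add 5 hours 17 minutes layover in Thornfield → 10:39 UTC.
Add 5 hours leg 3 → 15:39 UTC.
Lima is UTC−5:00, so local arrival = 15:39 − 5:00 = 10:39 on May 6.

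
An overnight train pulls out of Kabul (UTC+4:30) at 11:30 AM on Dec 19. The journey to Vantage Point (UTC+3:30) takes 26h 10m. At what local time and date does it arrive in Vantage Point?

12:40 PM on December 20

Convert departure to UTC: 11:30 AM − 4:30 = 7:00 AM UTC on Dec 19.
Add 26 hours 10 minutes travel time → 9:10 AM UTC (Dec 20).
Vantage Point is UTC+3:30, so local arrival = 9:10 AM + 3:30 = 12:40 PM on Dec 20.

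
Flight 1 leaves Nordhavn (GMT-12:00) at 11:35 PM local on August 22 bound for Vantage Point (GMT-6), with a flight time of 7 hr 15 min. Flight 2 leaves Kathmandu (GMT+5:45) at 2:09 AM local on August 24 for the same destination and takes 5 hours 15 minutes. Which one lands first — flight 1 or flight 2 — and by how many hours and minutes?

Flight 1 in UTC: 11:35 PM + 12:00 = 11:35 AM on Aug 23.
+7 hours and 15 minutes → arrive 6:50 PM UTC on Aug 23.
Flight 2 in UTC: 2:09 AM − 5:45 = 8:24 PM on Aug 23.
+5 hours 15 minutes → arrive 1:39 AM UTC on Aug 24.
Flight 1 lands earlier by 6 hours 49 minutes.

the first, by 6 hours 49 minutes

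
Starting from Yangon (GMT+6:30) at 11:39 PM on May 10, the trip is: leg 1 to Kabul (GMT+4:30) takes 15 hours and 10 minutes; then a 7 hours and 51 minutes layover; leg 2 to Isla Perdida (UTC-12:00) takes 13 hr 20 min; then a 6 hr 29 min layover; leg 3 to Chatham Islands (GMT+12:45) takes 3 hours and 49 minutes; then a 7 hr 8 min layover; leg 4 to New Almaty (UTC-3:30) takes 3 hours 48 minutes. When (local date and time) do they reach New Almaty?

11:14 PM on May 12

Convert departure to UTC: 11:39 PM − 6:30 = 5:09 PM UTC on May 10.
Add 15 hours and 10 minutes leg 1 → 8:19 AM UTC (May 11).
Add 7 hours 51 minutes layover in Kabul → 4:10 PM UTC.
Add 13 hours and 20 minutes leg 2 → 5:30 AM UTC (May 12).
Add 6 hours and 29 minutes layover in Isla Perdida → 11:59 AM UTC.
Add 3 hours and 49 minutes leg 3 → 3:48 PM UTC.
Add 7 hours 8 minutes layover in Chatham Islands → 10:56 PM UTC.
Add 3 hours 48 minutes leg 4 → 2:44 AM UTC (May 13).
New Almaty is UTC−3:30, so local arrival = 2:44 AM − 3:30 = 11:14 PM on May 12.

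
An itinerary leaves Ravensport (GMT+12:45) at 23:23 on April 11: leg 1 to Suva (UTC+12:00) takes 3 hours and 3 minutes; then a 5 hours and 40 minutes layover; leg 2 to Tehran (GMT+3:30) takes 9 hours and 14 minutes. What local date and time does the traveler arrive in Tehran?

08:05 on Apr 12

Convert departure to UTC: 23:23 − 12:45 = 10:38 UTC on Apr 11.
Add 3 hours and 3 minutes leg 1 → 13:41 UTC.
Add 5 hours and 40 minutes layover in Suva → 19:21 UTC.
Add 9 hours 14 minutes leg 2 → 04:35 UTC (Apr 12).
Tehran is UTC+3:30, so local arrival = 04:35 + 3:30 = 08:05 on Apr 12.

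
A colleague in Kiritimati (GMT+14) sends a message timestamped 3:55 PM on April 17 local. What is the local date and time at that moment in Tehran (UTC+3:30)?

5:25 AM on April 17

In UTC: 3:55 PM − 14:00 = 1:55 AM on Apr 17.
Tehran is UTC+3:30: 1:55 AM + 3:30 = 5:25 AM on Apr 17.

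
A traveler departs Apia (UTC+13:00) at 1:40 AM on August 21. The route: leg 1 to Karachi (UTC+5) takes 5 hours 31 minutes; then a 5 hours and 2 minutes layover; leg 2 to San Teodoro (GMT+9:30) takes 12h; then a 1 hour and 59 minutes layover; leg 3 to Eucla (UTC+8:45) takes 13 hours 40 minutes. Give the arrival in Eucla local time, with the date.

11:37 AM on August 22

Convert departure to UTC: 1:40 AM − 13:00 = 12:40 PM UTC on Aug 20.
Add 5 hours 31 minutes leg 1 → 6:11 PM UTC.
Add 5 hours and 2 minutes layover in Karachi → 11:13 PM UTC.
Add 12 hours leg 2 → 11:13 AM UTC (Aug 21).
Add 1 hour and 59 minutes layover in San Teodoro → 1:12 PM UTC.
Add 13 hours 40 minutes leg 3 → 2:52 AM UTC (Aug 22).
Eucla is UTC+8:45, so local arrival = 2:52 AM + 8:45 = 11:37 AM on Aug 22.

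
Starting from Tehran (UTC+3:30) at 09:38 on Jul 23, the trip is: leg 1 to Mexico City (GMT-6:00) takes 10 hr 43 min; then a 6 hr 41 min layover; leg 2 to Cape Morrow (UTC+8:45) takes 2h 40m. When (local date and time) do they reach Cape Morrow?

Convert departure to UTC: 09:38 − 3:30 = 06:08 UTC on Jul 23.
Add 10 hours and 43 minutes leg 1 → 16:51 UTC.
Add 6 hours and 41 minutes layover in Mexico City → 23:32 UTC.
Add 2 hours and 40 minutes leg 2 → 02:12 UTC (Jul 24).
Cape Morrow is UTC+8:45, so local arrival = 02:12 + 8:45 = 10:57 on Jul 24.

10:57 on July 24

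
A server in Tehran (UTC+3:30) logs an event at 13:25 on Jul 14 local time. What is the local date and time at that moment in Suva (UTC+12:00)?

21:55 on July 14

In UTC: 13:25 − 3:30 = 09:55 on Jul 14.
Suva is UTC+12:00: 09:55 + 12:00 = 21:55 on Jul 14.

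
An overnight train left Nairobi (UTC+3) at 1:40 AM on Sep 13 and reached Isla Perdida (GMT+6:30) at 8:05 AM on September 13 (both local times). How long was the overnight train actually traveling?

2 hours 55 minutes

Departure in UTC: 1:40 AM − 3:00 = 10:40 PM on Sep 12.
Arrival in UTC: 8:05 AM − 6:30 = 1:35 AM on Sep 13.
Elapsed = 1:35 AM − 10:40 PM (+1 day) = 2 hours 55 minutes.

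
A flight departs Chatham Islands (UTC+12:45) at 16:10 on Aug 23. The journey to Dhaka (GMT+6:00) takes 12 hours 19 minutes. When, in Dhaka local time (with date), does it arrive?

21:44 on August 23

Convert departure to UTC: 16:10 − 12:45 = 03:25 UTC on Aug 23.
Add 12 hours 19 minutes travel time → 15:44 UTC.
Dhaka is UTC+6:00, so local arrival = 15:44 + 6:00 = 21:44 on Aug 23.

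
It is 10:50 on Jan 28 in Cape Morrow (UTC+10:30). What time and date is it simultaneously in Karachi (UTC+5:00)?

05:20 on January 28

In UTC: 10:50 − 10:30 = 00:20 on Jan 28.
Karachi is UTC+5:00: 00:20 + 5:00 = 05:20 on Jan 28.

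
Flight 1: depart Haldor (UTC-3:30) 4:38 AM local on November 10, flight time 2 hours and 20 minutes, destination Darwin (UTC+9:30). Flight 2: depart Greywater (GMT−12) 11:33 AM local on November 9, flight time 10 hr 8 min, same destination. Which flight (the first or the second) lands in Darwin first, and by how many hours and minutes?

the second, by 47 minutes

Flight 1 in UTC: 4:38 AM + 3:30 = 8:08 AM on Nov 10.
+2 hours 20 minutes → arrive 10:28 AM UTC on Nov 10.
Flight 2 in UTC: 11:33 AM + 12:00 = 11:33 PM on Nov 9.
+10 hours and 8 minutes → arrive 9:41 AM UTC on Nov 10.
Flight 2 lands earlier by 47 minutes.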